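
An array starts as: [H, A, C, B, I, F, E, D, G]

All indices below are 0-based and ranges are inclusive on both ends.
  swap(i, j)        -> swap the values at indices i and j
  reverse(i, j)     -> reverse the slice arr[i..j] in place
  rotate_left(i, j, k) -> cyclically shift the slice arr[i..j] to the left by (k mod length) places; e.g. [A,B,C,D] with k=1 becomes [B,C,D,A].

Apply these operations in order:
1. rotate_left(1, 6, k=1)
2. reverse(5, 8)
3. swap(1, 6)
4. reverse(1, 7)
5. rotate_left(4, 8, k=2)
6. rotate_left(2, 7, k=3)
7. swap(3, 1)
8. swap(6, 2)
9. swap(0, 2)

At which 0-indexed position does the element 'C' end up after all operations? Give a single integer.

After 1 (rotate_left(1, 6, k=1)): [H, C, B, I, F, E, A, D, G]
After 2 (reverse(5, 8)): [H, C, B, I, F, G, D, A, E]
After 3 (swap(1, 6)): [H, D, B, I, F, G, C, A, E]
After 4 (reverse(1, 7)): [H, A, C, G, F, I, B, D, E]
After 5 (rotate_left(4, 8, k=2)): [H, A, C, G, B, D, E, F, I]
After 6 (rotate_left(2, 7, k=3)): [H, A, D, E, F, C, G, B, I]
After 7 (swap(3, 1)): [H, E, D, A, F, C, G, B, I]
After 8 (swap(6, 2)): [H, E, G, A, F, C, D, B, I]
After 9 (swap(0, 2)): [G, E, H, A, F, C, D, B, I]

Answer: 5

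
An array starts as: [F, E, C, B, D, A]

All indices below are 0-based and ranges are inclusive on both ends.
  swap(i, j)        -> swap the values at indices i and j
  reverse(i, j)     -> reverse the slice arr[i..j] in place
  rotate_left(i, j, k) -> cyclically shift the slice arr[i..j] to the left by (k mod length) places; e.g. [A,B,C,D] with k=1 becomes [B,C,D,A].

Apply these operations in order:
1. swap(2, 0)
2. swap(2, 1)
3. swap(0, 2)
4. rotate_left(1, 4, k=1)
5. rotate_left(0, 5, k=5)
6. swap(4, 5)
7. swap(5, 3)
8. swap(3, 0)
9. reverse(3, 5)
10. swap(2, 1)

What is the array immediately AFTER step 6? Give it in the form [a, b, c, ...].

After 1 (swap(2, 0)): [C, E, F, B, D, A]
After 2 (swap(2, 1)): [C, F, E, B, D, A]
After 3 (swap(0, 2)): [E, F, C, B, D, A]
After 4 (rotate_left(1, 4, k=1)): [E, C, B, D, F, A]
After 5 (rotate_left(0, 5, k=5)): [A, E, C, B, D, F]
After 6 (swap(4, 5)): [A, E, C, B, F, D]

Answer: [A, E, C, B, F, D]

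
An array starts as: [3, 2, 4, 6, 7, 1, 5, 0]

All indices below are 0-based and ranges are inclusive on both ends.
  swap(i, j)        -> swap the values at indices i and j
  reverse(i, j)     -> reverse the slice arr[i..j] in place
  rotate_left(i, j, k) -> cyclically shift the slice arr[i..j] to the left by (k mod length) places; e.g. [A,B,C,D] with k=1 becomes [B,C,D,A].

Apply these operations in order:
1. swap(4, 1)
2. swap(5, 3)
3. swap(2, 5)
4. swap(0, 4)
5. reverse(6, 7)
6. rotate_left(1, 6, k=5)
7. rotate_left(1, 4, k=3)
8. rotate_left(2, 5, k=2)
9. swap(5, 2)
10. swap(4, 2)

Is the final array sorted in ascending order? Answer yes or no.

After 1 (swap(4, 1)): [3, 7, 4, 6, 2, 1, 5, 0]
After 2 (swap(5, 3)): [3, 7, 4, 1, 2, 6, 5, 0]
After 3 (swap(2, 5)): [3, 7, 6, 1, 2, 4, 5, 0]
After 4 (swap(0, 4)): [2, 7, 6, 1, 3, 4, 5, 0]
After 5 (reverse(6, 7)): [2, 7, 6, 1, 3, 4, 0, 5]
After 6 (rotate_left(1, 6, k=5)): [2, 0, 7, 6, 1, 3, 4, 5]
After 7 (rotate_left(1, 4, k=3)): [2, 1, 0, 7, 6, 3, 4, 5]
After 8 (rotate_left(2, 5, k=2)): [2, 1, 6, 3, 0, 7, 4, 5]
After 9 (swap(5, 2)): [2, 1, 7, 3, 0, 6, 4, 5]
After 10 (swap(4, 2)): [2, 1, 0, 3, 7, 6, 4, 5]

Answer: no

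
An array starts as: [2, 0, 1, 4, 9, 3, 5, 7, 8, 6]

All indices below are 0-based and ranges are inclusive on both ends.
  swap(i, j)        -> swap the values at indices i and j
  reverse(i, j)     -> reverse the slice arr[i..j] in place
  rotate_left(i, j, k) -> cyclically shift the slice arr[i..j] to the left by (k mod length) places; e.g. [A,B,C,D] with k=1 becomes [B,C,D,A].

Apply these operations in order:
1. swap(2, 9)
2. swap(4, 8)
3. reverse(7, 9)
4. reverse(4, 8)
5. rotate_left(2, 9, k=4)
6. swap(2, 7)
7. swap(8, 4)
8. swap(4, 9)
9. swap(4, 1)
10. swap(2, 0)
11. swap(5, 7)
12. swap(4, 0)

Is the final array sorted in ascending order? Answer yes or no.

Answer: yes

Derivation:
After 1 (swap(2, 9)): [2, 0, 6, 4, 9, 3, 5, 7, 8, 1]
After 2 (swap(4, 8)): [2, 0, 6, 4, 8, 3, 5, 7, 9, 1]
After 3 (reverse(7, 9)): [2, 0, 6, 4, 8, 3, 5, 1, 9, 7]
After 4 (reverse(4, 8)): [2, 0, 6, 4, 9, 1, 5, 3, 8, 7]
After 5 (rotate_left(2, 9, k=4)): [2, 0, 5, 3, 8, 7, 6, 4, 9, 1]
After 6 (swap(2, 7)): [2, 0, 4, 3, 8, 7, 6, 5, 9, 1]
After 7 (swap(8, 4)): [2, 0, 4, 3, 9, 7, 6, 5, 8, 1]
After 8 (swap(4, 9)): [2, 0, 4, 3, 1, 7, 6, 5, 8, 9]
After 9 (swap(4, 1)): [2, 1, 4, 3, 0, 7, 6, 5, 8, 9]
After 10 (swap(2, 0)): [4, 1, 2, 3, 0, 7, 6, 5, 8, 9]
After 11 (swap(5, 7)): [4, 1, 2, 3, 0, 5, 6, 7, 8, 9]
After 12 (swap(4, 0)): [0, 1, 2, 3, 4, 5, 6, 7, 8, 9]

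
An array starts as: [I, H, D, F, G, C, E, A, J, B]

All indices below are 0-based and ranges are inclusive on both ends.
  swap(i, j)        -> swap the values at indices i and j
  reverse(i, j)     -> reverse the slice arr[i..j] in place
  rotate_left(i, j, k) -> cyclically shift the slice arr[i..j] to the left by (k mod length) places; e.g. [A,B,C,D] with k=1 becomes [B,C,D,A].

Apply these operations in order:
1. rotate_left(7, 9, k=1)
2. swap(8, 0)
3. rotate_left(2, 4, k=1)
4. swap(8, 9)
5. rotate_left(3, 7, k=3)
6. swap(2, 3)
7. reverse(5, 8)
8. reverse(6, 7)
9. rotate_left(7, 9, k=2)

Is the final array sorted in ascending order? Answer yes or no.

Answer: no

Derivation:
After 1 (rotate_left(7, 9, k=1)): [I, H, D, F, G, C, E, J, B, A]
After 2 (swap(8, 0)): [B, H, D, F, G, C, E, J, I, A]
After 3 (rotate_left(2, 4, k=1)): [B, H, F, G, D, C, E, J, I, A]
After 4 (swap(8, 9)): [B, H, F, G, D, C, E, J, A, I]
After 5 (rotate_left(3, 7, k=3)): [B, H, F, E, J, G, D, C, A, I]
After 6 (swap(2, 3)): [B, H, E, F, J, G, D, C, A, I]
After 7 (reverse(5, 8)): [B, H, E, F, J, A, C, D, G, I]
After 8 (reverse(6, 7)): [B, H, E, F, J, A, D, C, G, I]
After 9 (rotate_left(7, 9, k=2)): [B, H, E, F, J, A, D, I, C, G]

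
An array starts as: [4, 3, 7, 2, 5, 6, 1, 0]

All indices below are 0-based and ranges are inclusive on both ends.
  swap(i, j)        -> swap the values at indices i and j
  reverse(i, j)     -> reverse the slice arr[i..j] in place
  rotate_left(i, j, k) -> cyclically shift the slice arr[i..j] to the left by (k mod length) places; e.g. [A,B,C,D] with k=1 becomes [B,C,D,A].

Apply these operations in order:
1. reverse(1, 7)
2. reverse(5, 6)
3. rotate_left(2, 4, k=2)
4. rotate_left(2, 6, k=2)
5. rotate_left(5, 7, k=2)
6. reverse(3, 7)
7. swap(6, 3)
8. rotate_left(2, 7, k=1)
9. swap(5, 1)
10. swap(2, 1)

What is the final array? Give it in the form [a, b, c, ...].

Answer: [4, 2, 1, 5, 3, 0, 7, 6]

Derivation:
After 1 (reverse(1, 7)): [4, 0, 1, 6, 5, 2, 7, 3]
After 2 (reverse(5, 6)): [4, 0, 1, 6, 5, 7, 2, 3]
After 3 (rotate_left(2, 4, k=2)): [4, 0, 5, 1, 6, 7, 2, 3]
After 4 (rotate_left(2, 6, k=2)): [4, 0, 6, 7, 2, 5, 1, 3]
After 5 (rotate_left(5, 7, k=2)): [4, 0, 6, 7, 2, 3, 5, 1]
After 6 (reverse(3, 7)): [4, 0, 6, 1, 5, 3, 2, 7]
After 7 (swap(6, 3)): [4, 0, 6, 2, 5, 3, 1, 7]
After 8 (rotate_left(2, 7, k=1)): [4, 0, 2, 5, 3, 1, 7, 6]
After 9 (swap(5, 1)): [4, 1, 2, 5, 3, 0, 7, 6]
After 10 (swap(2, 1)): [4, 2, 1, 5, 3, 0, 7, 6]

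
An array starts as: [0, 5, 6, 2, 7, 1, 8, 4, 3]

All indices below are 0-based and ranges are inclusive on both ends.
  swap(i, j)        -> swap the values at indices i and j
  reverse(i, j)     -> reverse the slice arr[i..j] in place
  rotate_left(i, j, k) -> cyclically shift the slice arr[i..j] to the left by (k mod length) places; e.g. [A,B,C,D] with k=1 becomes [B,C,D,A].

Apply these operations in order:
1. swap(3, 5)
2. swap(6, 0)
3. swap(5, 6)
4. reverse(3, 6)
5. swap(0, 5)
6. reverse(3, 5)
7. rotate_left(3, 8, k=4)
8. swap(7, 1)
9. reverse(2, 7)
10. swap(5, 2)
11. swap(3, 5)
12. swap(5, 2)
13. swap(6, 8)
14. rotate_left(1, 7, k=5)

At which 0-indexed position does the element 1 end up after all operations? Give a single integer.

Answer: 1

Derivation:
After 1 (swap(3, 5)): [0, 5, 6, 1, 7, 2, 8, 4, 3]
After 2 (swap(6, 0)): [8, 5, 6, 1, 7, 2, 0, 4, 3]
After 3 (swap(5, 6)): [8, 5, 6, 1, 7, 0, 2, 4, 3]
After 4 (reverse(3, 6)): [8, 5, 6, 2, 0, 7, 1, 4, 3]
After 5 (swap(0, 5)): [7, 5, 6, 2, 0, 8, 1, 4, 3]
After 6 (reverse(3, 5)): [7, 5, 6, 8, 0, 2, 1, 4, 3]
After 7 (rotate_left(3, 8, k=4)): [7, 5, 6, 4, 3, 8, 0, 2, 1]
After 8 (swap(7, 1)): [7, 2, 6, 4, 3, 8, 0, 5, 1]
After 9 (reverse(2, 7)): [7, 2, 5, 0, 8, 3, 4, 6, 1]
After 10 (swap(5, 2)): [7, 2, 3, 0, 8, 5, 4, 6, 1]
After 11 (swap(3, 5)): [7, 2, 3, 5, 8, 0, 4, 6, 1]
After 12 (swap(5, 2)): [7, 2, 0, 5, 8, 3, 4, 6, 1]
After 13 (swap(6, 8)): [7, 2, 0, 5, 8, 3, 1, 6, 4]
After 14 (rotate_left(1, 7, k=5)): [7, 1, 6, 2, 0, 5, 8, 3, 4]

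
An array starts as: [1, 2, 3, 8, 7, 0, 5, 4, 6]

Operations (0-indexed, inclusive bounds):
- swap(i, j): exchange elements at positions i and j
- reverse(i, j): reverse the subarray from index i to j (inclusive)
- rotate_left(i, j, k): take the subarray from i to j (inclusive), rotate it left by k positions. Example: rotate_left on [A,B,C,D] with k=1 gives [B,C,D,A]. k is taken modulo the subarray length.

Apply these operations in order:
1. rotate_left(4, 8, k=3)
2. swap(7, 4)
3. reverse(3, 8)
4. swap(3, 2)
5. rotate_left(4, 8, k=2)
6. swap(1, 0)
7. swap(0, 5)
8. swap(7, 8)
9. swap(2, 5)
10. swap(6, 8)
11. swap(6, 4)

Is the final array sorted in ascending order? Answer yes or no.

After 1 (rotate_left(4, 8, k=3)): [1, 2, 3, 8, 4, 6, 7, 0, 5]
After 2 (swap(7, 4)): [1, 2, 3, 8, 0, 6, 7, 4, 5]
After 3 (reverse(3, 8)): [1, 2, 3, 5, 4, 7, 6, 0, 8]
After 4 (swap(3, 2)): [1, 2, 5, 3, 4, 7, 6, 0, 8]
After 5 (rotate_left(4, 8, k=2)): [1, 2, 5, 3, 6, 0, 8, 4, 7]
After 6 (swap(1, 0)): [2, 1, 5, 3, 6, 0, 8, 4, 7]
After 7 (swap(0, 5)): [0, 1, 5, 3, 6, 2, 8, 4, 7]
After 8 (swap(7, 8)): [0, 1, 5, 3, 6, 2, 8, 7, 4]
After 9 (swap(2, 5)): [0, 1, 2, 3, 6, 5, 8, 7, 4]
After 10 (swap(6, 8)): [0, 1, 2, 3, 6, 5, 4, 7, 8]
After 11 (swap(6, 4)): [0, 1, 2, 3, 4, 5, 6, 7, 8]

Answer: yes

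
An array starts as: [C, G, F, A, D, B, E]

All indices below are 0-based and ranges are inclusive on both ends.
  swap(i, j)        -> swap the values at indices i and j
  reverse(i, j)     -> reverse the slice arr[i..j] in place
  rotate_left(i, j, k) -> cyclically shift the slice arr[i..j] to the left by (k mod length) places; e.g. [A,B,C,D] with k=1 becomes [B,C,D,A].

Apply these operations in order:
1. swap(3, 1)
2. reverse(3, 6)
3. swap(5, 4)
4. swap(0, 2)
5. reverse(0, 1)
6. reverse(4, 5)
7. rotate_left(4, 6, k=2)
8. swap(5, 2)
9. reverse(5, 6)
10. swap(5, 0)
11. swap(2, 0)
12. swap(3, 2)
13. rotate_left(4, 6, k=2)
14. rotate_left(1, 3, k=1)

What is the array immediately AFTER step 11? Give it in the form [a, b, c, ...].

Answer: [B, F, D, E, G, A, C]

Derivation:
After 1 (swap(3, 1)): [C, A, F, G, D, B, E]
After 2 (reverse(3, 6)): [C, A, F, E, B, D, G]
After 3 (swap(5, 4)): [C, A, F, E, D, B, G]
After 4 (swap(0, 2)): [F, A, C, E, D, B, G]
After 5 (reverse(0, 1)): [A, F, C, E, D, B, G]
After 6 (reverse(4, 5)): [A, F, C, E, B, D, G]
After 7 (rotate_left(4, 6, k=2)): [A, F, C, E, G, B, D]
After 8 (swap(5, 2)): [A, F, B, E, G, C, D]
After 9 (reverse(5, 6)): [A, F, B, E, G, D, C]
After 10 (swap(5, 0)): [D, F, B, E, G, A, C]
After 11 (swap(2, 0)): [B, F, D, E, G, A, C]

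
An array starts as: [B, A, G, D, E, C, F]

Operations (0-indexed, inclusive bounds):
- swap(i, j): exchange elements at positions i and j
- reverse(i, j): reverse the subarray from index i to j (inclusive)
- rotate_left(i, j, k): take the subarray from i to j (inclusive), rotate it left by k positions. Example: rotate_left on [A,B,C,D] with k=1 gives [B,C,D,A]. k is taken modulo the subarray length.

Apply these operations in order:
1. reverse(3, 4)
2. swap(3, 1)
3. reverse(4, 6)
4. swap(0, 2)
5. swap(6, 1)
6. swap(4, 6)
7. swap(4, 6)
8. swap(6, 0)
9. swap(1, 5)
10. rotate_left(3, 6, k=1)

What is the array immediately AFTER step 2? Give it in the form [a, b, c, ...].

Answer: [B, E, G, A, D, C, F]

Derivation:
After 1 (reverse(3, 4)): [B, A, G, E, D, C, F]
After 2 (swap(3, 1)): [B, E, G, A, D, C, F]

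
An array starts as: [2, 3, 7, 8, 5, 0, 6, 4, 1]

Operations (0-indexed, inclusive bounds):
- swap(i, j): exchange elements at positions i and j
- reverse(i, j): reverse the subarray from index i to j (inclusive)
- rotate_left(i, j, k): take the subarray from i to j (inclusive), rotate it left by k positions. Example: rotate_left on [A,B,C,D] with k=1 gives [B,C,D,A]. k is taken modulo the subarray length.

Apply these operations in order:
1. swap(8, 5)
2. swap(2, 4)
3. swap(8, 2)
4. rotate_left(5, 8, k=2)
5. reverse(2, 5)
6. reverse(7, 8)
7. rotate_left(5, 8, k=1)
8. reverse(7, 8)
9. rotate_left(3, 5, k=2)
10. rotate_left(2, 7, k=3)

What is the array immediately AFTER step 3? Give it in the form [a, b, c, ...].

After 1 (swap(8, 5)): [2, 3, 7, 8, 5, 1, 6, 4, 0]
After 2 (swap(2, 4)): [2, 3, 5, 8, 7, 1, 6, 4, 0]
After 3 (swap(8, 2)): [2, 3, 0, 8, 7, 1, 6, 4, 5]

Answer: [2, 3, 0, 8, 7, 1, 6, 4, 5]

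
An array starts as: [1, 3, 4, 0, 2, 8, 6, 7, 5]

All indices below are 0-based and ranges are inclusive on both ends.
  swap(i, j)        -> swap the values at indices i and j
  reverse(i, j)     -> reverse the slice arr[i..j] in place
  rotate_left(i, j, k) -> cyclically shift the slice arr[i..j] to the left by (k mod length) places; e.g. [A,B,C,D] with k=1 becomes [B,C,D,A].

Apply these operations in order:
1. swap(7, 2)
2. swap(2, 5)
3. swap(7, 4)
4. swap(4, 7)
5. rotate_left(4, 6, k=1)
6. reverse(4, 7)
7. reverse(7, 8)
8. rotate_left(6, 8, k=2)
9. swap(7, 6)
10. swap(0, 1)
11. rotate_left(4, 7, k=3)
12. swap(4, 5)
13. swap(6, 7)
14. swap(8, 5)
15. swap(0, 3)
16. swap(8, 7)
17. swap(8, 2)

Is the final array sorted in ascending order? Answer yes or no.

Answer: yes

Derivation:
After 1 (swap(7, 2)): [1, 3, 7, 0, 2, 8, 6, 4, 5]
After 2 (swap(2, 5)): [1, 3, 8, 0, 2, 7, 6, 4, 5]
After 3 (swap(7, 4)): [1, 3, 8, 0, 4, 7, 6, 2, 5]
After 4 (swap(4, 7)): [1, 3, 8, 0, 2, 7, 6, 4, 5]
After 5 (rotate_left(4, 6, k=1)): [1, 3, 8, 0, 7, 6, 2, 4, 5]
After 6 (reverse(4, 7)): [1, 3, 8, 0, 4, 2, 6, 7, 5]
After 7 (reverse(7, 8)): [1, 3, 8, 0, 4, 2, 6, 5, 7]
After 8 (rotate_left(6, 8, k=2)): [1, 3, 8, 0, 4, 2, 7, 6, 5]
After 9 (swap(7, 6)): [1, 3, 8, 0, 4, 2, 6, 7, 5]
After 10 (swap(0, 1)): [3, 1, 8, 0, 4, 2, 6, 7, 5]
After 11 (rotate_left(4, 7, k=3)): [3, 1, 8, 0, 7, 4, 2, 6, 5]
After 12 (swap(4, 5)): [3, 1, 8, 0, 4, 7, 2, 6, 5]
After 13 (swap(6, 7)): [3, 1, 8, 0, 4, 7, 6, 2, 5]
After 14 (swap(8, 5)): [3, 1, 8, 0, 4, 5, 6, 2, 7]
After 15 (swap(0, 3)): [0, 1, 8, 3, 4, 5, 6, 2, 7]
After 16 (swap(8, 7)): [0, 1, 8, 3, 4, 5, 6, 7, 2]
After 17 (swap(8, 2)): [0, 1, 2, 3, 4, 5, 6, 7, 8]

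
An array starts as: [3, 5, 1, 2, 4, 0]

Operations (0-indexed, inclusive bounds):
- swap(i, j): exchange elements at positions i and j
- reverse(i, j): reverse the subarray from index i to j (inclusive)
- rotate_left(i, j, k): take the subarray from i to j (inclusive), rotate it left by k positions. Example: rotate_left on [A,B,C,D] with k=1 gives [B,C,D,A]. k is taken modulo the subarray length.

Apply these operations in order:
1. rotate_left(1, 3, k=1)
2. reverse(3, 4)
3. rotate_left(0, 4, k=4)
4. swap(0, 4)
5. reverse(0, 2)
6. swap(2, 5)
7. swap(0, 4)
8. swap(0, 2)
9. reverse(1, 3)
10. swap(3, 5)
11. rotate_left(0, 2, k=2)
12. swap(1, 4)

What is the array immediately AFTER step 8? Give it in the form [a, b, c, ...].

Answer: [0, 3, 5, 2, 1, 4]

Derivation:
After 1 (rotate_left(1, 3, k=1)): [3, 1, 2, 5, 4, 0]
After 2 (reverse(3, 4)): [3, 1, 2, 4, 5, 0]
After 3 (rotate_left(0, 4, k=4)): [5, 3, 1, 2, 4, 0]
After 4 (swap(0, 4)): [4, 3, 1, 2, 5, 0]
After 5 (reverse(0, 2)): [1, 3, 4, 2, 5, 0]
After 6 (swap(2, 5)): [1, 3, 0, 2, 5, 4]
After 7 (swap(0, 4)): [5, 3, 0, 2, 1, 4]
After 8 (swap(0, 2)): [0, 3, 5, 2, 1, 4]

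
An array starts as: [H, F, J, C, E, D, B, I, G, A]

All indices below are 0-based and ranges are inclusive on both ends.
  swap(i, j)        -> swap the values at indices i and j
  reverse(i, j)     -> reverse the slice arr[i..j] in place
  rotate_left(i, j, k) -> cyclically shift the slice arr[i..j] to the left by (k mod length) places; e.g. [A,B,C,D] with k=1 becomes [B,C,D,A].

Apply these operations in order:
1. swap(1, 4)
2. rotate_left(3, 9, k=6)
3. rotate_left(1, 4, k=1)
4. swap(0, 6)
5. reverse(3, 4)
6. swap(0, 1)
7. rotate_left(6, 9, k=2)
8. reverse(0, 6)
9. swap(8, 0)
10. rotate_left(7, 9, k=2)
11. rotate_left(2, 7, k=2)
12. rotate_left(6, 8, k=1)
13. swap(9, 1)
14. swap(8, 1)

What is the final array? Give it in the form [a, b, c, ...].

Answer: [H, C, A, D, J, B, E, G, I, F]

Derivation:
After 1 (swap(1, 4)): [H, E, J, C, F, D, B, I, G, A]
After 2 (rotate_left(3, 9, k=6)): [H, E, J, A, C, F, D, B, I, G]
After 3 (rotate_left(1, 4, k=1)): [H, J, A, C, E, F, D, B, I, G]
After 4 (swap(0, 6)): [D, J, A, C, E, F, H, B, I, G]
After 5 (reverse(3, 4)): [D, J, A, E, C, F, H, B, I, G]
After 6 (swap(0, 1)): [J, D, A, E, C, F, H, B, I, G]
After 7 (rotate_left(6, 9, k=2)): [J, D, A, E, C, F, I, G, H, B]
After 8 (reverse(0, 6)): [I, F, C, E, A, D, J, G, H, B]
After 9 (swap(8, 0)): [H, F, C, E, A, D, J, G, I, B]
After 10 (rotate_left(7, 9, k=2)): [H, F, C, E, A, D, J, B, G, I]
After 11 (rotate_left(2, 7, k=2)): [H, F, A, D, J, B, C, E, G, I]
After 12 (rotate_left(6, 8, k=1)): [H, F, A, D, J, B, E, G, C, I]
After 13 (swap(9, 1)): [H, I, A, D, J, B, E, G, C, F]
After 14 (swap(8, 1)): [H, C, A, D, J, B, E, G, I, F]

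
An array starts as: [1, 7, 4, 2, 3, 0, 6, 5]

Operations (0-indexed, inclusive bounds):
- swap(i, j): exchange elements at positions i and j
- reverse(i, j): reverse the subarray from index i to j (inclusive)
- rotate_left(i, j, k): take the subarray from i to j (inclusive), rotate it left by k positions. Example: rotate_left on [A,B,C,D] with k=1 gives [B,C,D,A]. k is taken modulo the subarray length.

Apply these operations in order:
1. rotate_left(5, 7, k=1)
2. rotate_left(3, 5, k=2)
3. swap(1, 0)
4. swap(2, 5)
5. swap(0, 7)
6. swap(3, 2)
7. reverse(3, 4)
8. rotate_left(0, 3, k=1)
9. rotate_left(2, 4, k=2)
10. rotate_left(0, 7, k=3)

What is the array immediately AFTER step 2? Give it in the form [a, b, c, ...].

After 1 (rotate_left(5, 7, k=1)): [1, 7, 4, 2, 3, 6, 5, 0]
After 2 (rotate_left(3, 5, k=2)): [1, 7, 4, 6, 2, 3, 5, 0]

Answer: [1, 7, 4, 6, 2, 3, 5, 0]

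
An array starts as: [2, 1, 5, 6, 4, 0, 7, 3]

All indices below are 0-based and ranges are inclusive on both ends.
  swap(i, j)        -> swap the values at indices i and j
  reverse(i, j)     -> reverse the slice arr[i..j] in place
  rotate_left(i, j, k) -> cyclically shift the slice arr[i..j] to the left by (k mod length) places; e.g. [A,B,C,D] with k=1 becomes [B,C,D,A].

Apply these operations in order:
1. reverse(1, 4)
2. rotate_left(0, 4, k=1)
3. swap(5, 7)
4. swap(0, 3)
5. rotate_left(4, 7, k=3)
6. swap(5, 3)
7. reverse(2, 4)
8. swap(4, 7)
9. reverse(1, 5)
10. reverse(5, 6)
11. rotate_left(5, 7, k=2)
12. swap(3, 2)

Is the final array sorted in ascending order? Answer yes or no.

After 1 (reverse(1, 4)): [2, 4, 6, 5, 1, 0, 7, 3]
After 2 (rotate_left(0, 4, k=1)): [4, 6, 5, 1, 2, 0, 7, 3]
After 3 (swap(5, 7)): [4, 6, 5, 1, 2, 3, 7, 0]
After 4 (swap(0, 3)): [1, 6, 5, 4, 2, 3, 7, 0]
After 5 (rotate_left(4, 7, k=3)): [1, 6, 5, 4, 0, 2, 3, 7]
After 6 (swap(5, 3)): [1, 6, 5, 2, 0, 4, 3, 7]
After 7 (reverse(2, 4)): [1, 6, 0, 2, 5, 4, 3, 7]
After 8 (swap(4, 7)): [1, 6, 0, 2, 7, 4, 3, 5]
After 9 (reverse(1, 5)): [1, 4, 7, 2, 0, 6, 3, 5]
After 10 (reverse(5, 6)): [1, 4, 7, 2, 0, 3, 6, 5]
After 11 (rotate_left(5, 7, k=2)): [1, 4, 7, 2, 0, 5, 3, 6]
After 12 (swap(3, 2)): [1, 4, 2, 7, 0, 5, 3, 6]

Answer: no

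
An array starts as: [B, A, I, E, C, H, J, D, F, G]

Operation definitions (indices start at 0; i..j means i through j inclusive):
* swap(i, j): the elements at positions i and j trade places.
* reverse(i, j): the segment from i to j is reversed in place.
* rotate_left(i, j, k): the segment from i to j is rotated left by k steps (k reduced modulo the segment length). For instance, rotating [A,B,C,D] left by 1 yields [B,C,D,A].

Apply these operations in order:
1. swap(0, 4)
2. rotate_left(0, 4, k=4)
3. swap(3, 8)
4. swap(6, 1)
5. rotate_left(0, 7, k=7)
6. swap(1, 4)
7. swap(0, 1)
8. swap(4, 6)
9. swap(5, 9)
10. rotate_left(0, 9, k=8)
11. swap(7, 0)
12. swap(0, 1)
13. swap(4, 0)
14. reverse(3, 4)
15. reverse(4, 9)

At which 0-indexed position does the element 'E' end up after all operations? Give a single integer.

After 1 (swap(0, 4)): [C, A, I, E, B, H, J, D, F, G]
After 2 (rotate_left(0, 4, k=4)): [B, C, A, I, E, H, J, D, F, G]
After 3 (swap(3, 8)): [B, C, A, F, E, H, J, D, I, G]
After 4 (swap(6, 1)): [B, J, A, F, E, H, C, D, I, G]
After 5 (rotate_left(0, 7, k=7)): [D, B, J, A, F, E, H, C, I, G]
After 6 (swap(1, 4)): [D, F, J, A, B, E, H, C, I, G]
After 7 (swap(0, 1)): [F, D, J, A, B, E, H, C, I, G]
After 8 (swap(4, 6)): [F, D, J, A, H, E, B, C, I, G]
After 9 (swap(5, 9)): [F, D, J, A, H, G, B, C, I, E]
After 10 (rotate_left(0, 9, k=8)): [I, E, F, D, J, A, H, G, B, C]
After 11 (swap(7, 0)): [G, E, F, D, J, A, H, I, B, C]
After 12 (swap(0, 1)): [E, G, F, D, J, A, H, I, B, C]
After 13 (swap(4, 0)): [J, G, F, D, E, A, H, I, B, C]
After 14 (reverse(3, 4)): [J, G, F, E, D, A, H, I, B, C]
After 15 (reverse(4, 9)): [J, G, F, E, C, B, I, H, A, D]

Answer: 3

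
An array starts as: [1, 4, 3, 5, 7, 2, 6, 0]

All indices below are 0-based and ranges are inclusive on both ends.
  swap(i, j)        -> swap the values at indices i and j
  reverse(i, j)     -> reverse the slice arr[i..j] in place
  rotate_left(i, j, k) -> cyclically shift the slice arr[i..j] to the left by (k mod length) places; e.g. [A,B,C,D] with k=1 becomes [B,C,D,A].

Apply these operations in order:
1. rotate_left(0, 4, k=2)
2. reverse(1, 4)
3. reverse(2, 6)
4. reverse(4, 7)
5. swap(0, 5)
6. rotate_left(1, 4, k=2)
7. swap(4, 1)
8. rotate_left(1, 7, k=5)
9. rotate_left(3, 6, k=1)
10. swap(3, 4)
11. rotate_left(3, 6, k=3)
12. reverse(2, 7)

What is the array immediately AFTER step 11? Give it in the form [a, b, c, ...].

After 1 (rotate_left(0, 4, k=2)): [3, 5, 7, 1, 4, 2, 6, 0]
After 2 (reverse(1, 4)): [3, 4, 1, 7, 5, 2, 6, 0]
After 3 (reverse(2, 6)): [3, 4, 6, 2, 5, 7, 1, 0]
After 4 (reverse(4, 7)): [3, 4, 6, 2, 0, 1, 7, 5]
After 5 (swap(0, 5)): [1, 4, 6, 2, 0, 3, 7, 5]
After 6 (rotate_left(1, 4, k=2)): [1, 2, 0, 4, 6, 3, 7, 5]
After 7 (swap(4, 1)): [1, 6, 0, 4, 2, 3, 7, 5]
After 8 (rotate_left(1, 7, k=5)): [1, 7, 5, 6, 0, 4, 2, 3]
After 9 (rotate_left(3, 6, k=1)): [1, 7, 5, 0, 4, 2, 6, 3]
After 10 (swap(3, 4)): [1, 7, 5, 4, 0, 2, 6, 3]
After 11 (rotate_left(3, 6, k=3)): [1, 7, 5, 6, 4, 0, 2, 3]

Answer: [1, 7, 5, 6, 4, 0, 2, 3]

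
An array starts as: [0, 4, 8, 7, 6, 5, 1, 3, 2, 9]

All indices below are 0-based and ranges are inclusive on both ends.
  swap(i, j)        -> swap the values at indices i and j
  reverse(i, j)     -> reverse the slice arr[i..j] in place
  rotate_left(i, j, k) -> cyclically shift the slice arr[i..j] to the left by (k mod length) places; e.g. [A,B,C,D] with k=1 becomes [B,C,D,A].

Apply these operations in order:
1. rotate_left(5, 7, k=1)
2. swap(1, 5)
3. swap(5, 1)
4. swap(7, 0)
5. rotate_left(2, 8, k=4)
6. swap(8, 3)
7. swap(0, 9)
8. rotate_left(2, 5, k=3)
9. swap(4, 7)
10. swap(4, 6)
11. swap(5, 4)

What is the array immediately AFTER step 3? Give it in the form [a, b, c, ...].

After 1 (rotate_left(5, 7, k=1)): [0, 4, 8, 7, 6, 1, 3, 5, 2, 9]
After 2 (swap(1, 5)): [0, 1, 8, 7, 6, 4, 3, 5, 2, 9]
After 3 (swap(5, 1)): [0, 4, 8, 7, 6, 1, 3, 5, 2, 9]

Answer: [0, 4, 8, 7, 6, 1, 3, 5, 2, 9]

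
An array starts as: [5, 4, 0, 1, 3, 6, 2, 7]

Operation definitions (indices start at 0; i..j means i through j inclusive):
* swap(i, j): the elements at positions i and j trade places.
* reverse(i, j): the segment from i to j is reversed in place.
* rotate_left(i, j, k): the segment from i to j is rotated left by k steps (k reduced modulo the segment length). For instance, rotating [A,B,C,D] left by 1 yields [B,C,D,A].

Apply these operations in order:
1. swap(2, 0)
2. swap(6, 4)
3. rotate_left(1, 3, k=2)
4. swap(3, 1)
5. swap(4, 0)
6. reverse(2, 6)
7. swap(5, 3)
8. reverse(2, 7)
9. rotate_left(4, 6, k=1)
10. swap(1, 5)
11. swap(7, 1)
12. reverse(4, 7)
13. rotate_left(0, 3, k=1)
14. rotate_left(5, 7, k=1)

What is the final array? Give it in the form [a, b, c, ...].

After 1 (swap(2, 0)): [0, 4, 5, 1, 3, 6, 2, 7]
After 2 (swap(6, 4)): [0, 4, 5, 1, 2, 6, 3, 7]
After 3 (rotate_left(1, 3, k=2)): [0, 1, 4, 5, 2, 6, 3, 7]
After 4 (swap(3, 1)): [0, 5, 4, 1, 2, 6, 3, 7]
After 5 (swap(4, 0)): [2, 5, 4, 1, 0, 6, 3, 7]
After 6 (reverse(2, 6)): [2, 5, 3, 6, 0, 1, 4, 7]
After 7 (swap(5, 3)): [2, 5, 3, 1, 0, 6, 4, 7]
After 8 (reverse(2, 7)): [2, 5, 7, 4, 6, 0, 1, 3]
After 9 (rotate_left(4, 6, k=1)): [2, 5, 7, 4, 0, 1, 6, 3]
After 10 (swap(1, 5)): [2, 1, 7, 4, 0, 5, 6, 3]
After 11 (swap(7, 1)): [2, 3, 7, 4, 0, 5, 6, 1]
After 12 (reverse(4, 7)): [2, 3, 7, 4, 1, 6, 5, 0]
After 13 (rotate_left(0, 3, k=1)): [3, 7, 4, 2, 1, 6, 5, 0]
After 14 (rotate_left(5, 7, k=1)): [3, 7, 4, 2, 1, 5, 0, 6]

Answer: [3, 7, 4, 2, 1, 5, 0, 6]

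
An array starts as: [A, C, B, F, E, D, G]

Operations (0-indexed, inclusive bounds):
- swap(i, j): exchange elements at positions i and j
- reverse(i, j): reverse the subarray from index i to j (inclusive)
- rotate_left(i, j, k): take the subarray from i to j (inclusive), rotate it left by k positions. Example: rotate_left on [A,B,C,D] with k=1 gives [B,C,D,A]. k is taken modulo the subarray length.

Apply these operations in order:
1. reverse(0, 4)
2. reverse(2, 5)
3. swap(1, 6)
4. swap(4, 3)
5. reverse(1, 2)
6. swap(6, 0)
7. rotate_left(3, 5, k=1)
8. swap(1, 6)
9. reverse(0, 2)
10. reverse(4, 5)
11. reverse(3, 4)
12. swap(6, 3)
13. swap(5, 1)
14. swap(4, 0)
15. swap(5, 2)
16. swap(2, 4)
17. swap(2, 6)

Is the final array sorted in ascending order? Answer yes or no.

Answer: yes

Derivation:
After 1 (reverse(0, 4)): [E, F, B, C, A, D, G]
After 2 (reverse(2, 5)): [E, F, D, A, C, B, G]
After 3 (swap(1, 6)): [E, G, D, A, C, B, F]
After 4 (swap(4, 3)): [E, G, D, C, A, B, F]
After 5 (reverse(1, 2)): [E, D, G, C, A, B, F]
After 6 (swap(6, 0)): [F, D, G, C, A, B, E]
After 7 (rotate_left(3, 5, k=1)): [F, D, G, A, B, C, E]
After 8 (swap(1, 6)): [F, E, G, A, B, C, D]
After 9 (reverse(0, 2)): [G, E, F, A, B, C, D]
After 10 (reverse(4, 5)): [G, E, F, A, C, B, D]
After 11 (reverse(3, 4)): [G, E, F, C, A, B, D]
After 12 (swap(6, 3)): [G, E, F, D, A, B, C]
After 13 (swap(5, 1)): [G, B, F, D, A, E, C]
After 14 (swap(4, 0)): [A, B, F, D, G, E, C]
After 15 (swap(5, 2)): [A, B, E, D, G, F, C]
After 16 (swap(2, 4)): [A, B, G, D, E, F, C]
After 17 (swap(2, 6)): [A, B, C, D, E, F, G]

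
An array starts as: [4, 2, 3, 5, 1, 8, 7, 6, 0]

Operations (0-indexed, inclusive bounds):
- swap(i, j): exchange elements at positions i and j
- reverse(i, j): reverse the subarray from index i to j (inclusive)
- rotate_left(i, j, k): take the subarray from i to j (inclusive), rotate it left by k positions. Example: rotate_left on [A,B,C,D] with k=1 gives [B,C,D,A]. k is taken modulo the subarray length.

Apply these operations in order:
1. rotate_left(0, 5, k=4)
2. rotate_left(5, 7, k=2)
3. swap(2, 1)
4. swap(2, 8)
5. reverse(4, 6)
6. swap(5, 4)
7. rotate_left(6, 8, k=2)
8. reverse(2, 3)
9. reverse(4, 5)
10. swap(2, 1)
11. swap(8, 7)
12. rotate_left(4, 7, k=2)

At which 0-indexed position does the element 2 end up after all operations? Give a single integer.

After 1 (rotate_left(0, 5, k=4)): [1, 8, 4, 2, 3, 5, 7, 6, 0]
After 2 (rotate_left(5, 7, k=2)): [1, 8, 4, 2, 3, 6, 5, 7, 0]
After 3 (swap(2, 1)): [1, 4, 8, 2, 3, 6, 5, 7, 0]
After 4 (swap(2, 8)): [1, 4, 0, 2, 3, 6, 5, 7, 8]
After 5 (reverse(4, 6)): [1, 4, 0, 2, 5, 6, 3, 7, 8]
After 6 (swap(5, 4)): [1, 4, 0, 2, 6, 5, 3, 7, 8]
After 7 (rotate_left(6, 8, k=2)): [1, 4, 0, 2, 6, 5, 8, 3, 7]
After 8 (reverse(2, 3)): [1, 4, 2, 0, 6, 5, 8, 3, 7]
After 9 (reverse(4, 5)): [1, 4, 2, 0, 5, 6, 8, 3, 7]
After 10 (swap(2, 1)): [1, 2, 4, 0, 5, 6, 8, 3, 7]
After 11 (swap(8, 7)): [1, 2, 4, 0, 5, 6, 8, 7, 3]
After 12 (rotate_left(4, 7, k=2)): [1, 2, 4, 0, 8, 7, 5, 6, 3]

Answer: 1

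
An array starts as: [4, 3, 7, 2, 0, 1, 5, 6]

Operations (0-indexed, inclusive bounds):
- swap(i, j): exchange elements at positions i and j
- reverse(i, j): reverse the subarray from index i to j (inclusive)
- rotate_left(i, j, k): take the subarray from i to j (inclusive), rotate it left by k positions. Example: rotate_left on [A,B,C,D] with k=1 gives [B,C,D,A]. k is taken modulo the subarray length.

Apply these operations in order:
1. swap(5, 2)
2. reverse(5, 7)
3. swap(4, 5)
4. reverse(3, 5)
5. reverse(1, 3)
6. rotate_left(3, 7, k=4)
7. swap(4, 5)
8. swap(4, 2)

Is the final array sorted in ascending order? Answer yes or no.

After 1 (swap(5, 2)): [4, 3, 1, 2, 0, 7, 5, 6]
After 2 (reverse(5, 7)): [4, 3, 1, 2, 0, 6, 5, 7]
After 3 (swap(4, 5)): [4, 3, 1, 2, 6, 0, 5, 7]
After 4 (reverse(3, 5)): [4, 3, 1, 0, 6, 2, 5, 7]
After 5 (reverse(1, 3)): [4, 0, 1, 3, 6, 2, 5, 7]
After 6 (rotate_left(3, 7, k=4)): [4, 0, 1, 7, 3, 6, 2, 5]
After 7 (swap(4, 5)): [4, 0, 1, 7, 6, 3, 2, 5]
After 8 (swap(4, 2)): [4, 0, 6, 7, 1, 3, 2, 5]

Answer: no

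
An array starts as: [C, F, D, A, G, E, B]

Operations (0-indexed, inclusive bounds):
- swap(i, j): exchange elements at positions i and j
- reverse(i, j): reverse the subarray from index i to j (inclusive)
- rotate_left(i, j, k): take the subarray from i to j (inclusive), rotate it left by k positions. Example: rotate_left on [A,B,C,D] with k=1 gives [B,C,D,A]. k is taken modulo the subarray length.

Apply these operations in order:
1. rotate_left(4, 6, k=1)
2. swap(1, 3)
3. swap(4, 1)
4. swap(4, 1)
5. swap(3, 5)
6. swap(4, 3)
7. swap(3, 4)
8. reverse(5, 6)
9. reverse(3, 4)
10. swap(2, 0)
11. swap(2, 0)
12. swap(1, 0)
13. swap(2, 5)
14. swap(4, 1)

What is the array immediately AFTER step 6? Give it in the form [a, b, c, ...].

Answer: [C, A, D, E, B, F, G]

Derivation:
After 1 (rotate_left(4, 6, k=1)): [C, F, D, A, E, B, G]
After 2 (swap(1, 3)): [C, A, D, F, E, B, G]
After 3 (swap(4, 1)): [C, E, D, F, A, B, G]
After 4 (swap(4, 1)): [C, A, D, F, E, B, G]
After 5 (swap(3, 5)): [C, A, D, B, E, F, G]
After 6 (swap(4, 3)): [C, A, D, E, B, F, G]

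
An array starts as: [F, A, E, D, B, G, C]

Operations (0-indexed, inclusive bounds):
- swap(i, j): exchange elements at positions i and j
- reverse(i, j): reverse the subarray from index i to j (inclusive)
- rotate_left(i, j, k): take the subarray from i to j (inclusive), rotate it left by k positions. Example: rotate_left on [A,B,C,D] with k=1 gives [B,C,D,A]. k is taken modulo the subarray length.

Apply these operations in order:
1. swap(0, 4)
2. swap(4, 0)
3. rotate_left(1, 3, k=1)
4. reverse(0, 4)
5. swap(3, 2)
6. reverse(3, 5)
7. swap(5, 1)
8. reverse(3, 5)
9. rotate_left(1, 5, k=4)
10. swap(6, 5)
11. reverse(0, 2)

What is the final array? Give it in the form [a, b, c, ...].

After 1 (swap(0, 4)): [B, A, E, D, F, G, C]
After 2 (swap(4, 0)): [F, A, E, D, B, G, C]
After 3 (rotate_left(1, 3, k=1)): [F, E, D, A, B, G, C]
After 4 (reverse(0, 4)): [B, A, D, E, F, G, C]
After 5 (swap(3, 2)): [B, A, E, D, F, G, C]
After 6 (reverse(3, 5)): [B, A, E, G, F, D, C]
After 7 (swap(5, 1)): [B, D, E, G, F, A, C]
After 8 (reverse(3, 5)): [B, D, E, A, F, G, C]
After 9 (rotate_left(1, 5, k=4)): [B, G, D, E, A, F, C]
After 10 (swap(6, 5)): [B, G, D, E, A, C, F]
After 11 (reverse(0, 2)): [D, G, B, E, A, C, F]

Answer: [D, G, B, E, A, C, F]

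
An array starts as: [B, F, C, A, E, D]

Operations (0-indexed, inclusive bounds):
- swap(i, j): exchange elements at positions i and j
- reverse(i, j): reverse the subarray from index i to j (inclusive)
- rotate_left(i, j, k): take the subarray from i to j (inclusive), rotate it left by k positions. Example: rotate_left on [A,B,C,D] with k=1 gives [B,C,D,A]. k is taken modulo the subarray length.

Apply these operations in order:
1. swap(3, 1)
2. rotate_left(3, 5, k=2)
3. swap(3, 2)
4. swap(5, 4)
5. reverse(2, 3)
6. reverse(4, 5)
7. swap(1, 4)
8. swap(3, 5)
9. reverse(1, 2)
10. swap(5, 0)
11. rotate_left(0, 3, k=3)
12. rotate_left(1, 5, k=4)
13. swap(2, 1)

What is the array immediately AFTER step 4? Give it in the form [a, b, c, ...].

After 1 (swap(3, 1)): [B, A, C, F, E, D]
After 2 (rotate_left(3, 5, k=2)): [B, A, C, D, F, E]
After 3 (swap(3, 2)): [B, A, D, C, F, E]
After 4 (swap(5, 4)): [B, A, D, C, E, F]

Answer: [B, A, D, C, E, F]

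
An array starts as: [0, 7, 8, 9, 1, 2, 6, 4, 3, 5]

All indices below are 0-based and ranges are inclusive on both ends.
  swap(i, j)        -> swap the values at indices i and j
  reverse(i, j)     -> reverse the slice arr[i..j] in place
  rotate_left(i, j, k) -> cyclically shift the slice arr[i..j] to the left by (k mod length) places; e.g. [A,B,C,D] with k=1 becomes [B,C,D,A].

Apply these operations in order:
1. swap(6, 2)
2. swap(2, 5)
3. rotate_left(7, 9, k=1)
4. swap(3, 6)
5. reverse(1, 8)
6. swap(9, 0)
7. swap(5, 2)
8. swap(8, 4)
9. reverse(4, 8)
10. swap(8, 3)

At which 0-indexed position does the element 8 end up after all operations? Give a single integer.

Answer: 6

Derivation:
After 1 (swap(6, 2)): [0, 7, 6, 9, 1, 2, 8, 4, 3, 5]
After 2 (swap(2, 5)): [0, 7, 2, 9, 1, 6, 8, 4, 3, 5]
After 3 (rotate_left(7, 9, k=1)): [0, 7, 2, 9, 1, 6, 8, 3, 5, 4]
After 4 (swap(3, 6)): [0, 7, 2, 8, 1, 6, 9, 3, 5, 4]
After 5 (reverse(1, 8)): [0, 5, 3, 9, 6, 1, 8, 2, 7, 4]
After 6 (swap(9, 0)): [4, 5, 3, 9, 6, 1, 8, 2, 7, 0]
After 7 (swap(5, 2)): [4, 5, 1, 9, 6, 3, 8, 2, 7, 0]
After 8 (swap(8, 4)): [4, 5, 1, 9, 7, 3, 8, 2, 6, 0]
After 9 (reverse(4, 8)): [4, 5, 1, 9, 6, 2, 8, 3, 7, 0]
After 10 (swap(8, 3)): [4, 5, 1, 7, 6, 2, 8, 3, 9, 0]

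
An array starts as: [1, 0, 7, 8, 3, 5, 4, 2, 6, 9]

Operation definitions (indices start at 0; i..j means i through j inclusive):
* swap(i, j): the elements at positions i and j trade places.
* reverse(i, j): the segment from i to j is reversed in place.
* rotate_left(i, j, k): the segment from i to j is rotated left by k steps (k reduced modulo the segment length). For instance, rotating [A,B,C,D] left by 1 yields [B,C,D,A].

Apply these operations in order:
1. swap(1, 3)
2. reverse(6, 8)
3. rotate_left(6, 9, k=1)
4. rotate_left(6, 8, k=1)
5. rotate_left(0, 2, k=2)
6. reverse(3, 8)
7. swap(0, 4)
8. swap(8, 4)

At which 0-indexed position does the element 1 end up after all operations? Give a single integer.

Answer: 1

Derivation:
After 1 (swap(1, 3)): [1, 8, 7, 0, 3, 5, 4, 2, 6, 9]
After 2 (reverse(6, 8)): [1, 8, 7, 0, 3, 5, 6, 2, 4, 9]
After 3 (rotate_left(6, 9, k=1)): [1, 8, 7, 0, 3, 5, 2, 4, 9, 6]
After 4 (rotate_left(6, 8, k=1)): [1, 8, 7, 0, 3, 5, 4, 9, 2, 6]
After 5 (rotate_left(0, 2, k=2)): [7, 1, 8, 0, 3, 5, 4, 9, 2, 6]
After 6 (reverse(3, 8)): [7, 1, 8, 2, 9, 4, 5, 3, 0, 6]
After 7 (swap(0, 4)): [9, 1, 8, 2, 7, 4, 5, 3, 0, 6]
After 8 (swap(8, 4)): [9, 1, 8, 2, 0, 4, 5, 3, 7, 6]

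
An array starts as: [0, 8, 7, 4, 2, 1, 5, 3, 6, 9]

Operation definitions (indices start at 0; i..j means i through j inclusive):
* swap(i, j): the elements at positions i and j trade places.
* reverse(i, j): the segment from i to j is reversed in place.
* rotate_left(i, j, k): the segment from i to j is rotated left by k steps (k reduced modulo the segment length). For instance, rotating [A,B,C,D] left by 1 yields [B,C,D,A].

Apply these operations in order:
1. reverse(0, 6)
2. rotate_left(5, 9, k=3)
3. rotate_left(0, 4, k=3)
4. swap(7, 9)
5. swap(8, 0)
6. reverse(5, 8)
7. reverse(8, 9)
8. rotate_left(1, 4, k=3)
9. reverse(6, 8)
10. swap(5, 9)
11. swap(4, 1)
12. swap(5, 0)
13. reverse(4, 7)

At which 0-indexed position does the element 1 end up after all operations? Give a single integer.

Answer: 1

Derivation:
After 1 (reverse(0, 6)): [5, 1, 2, 4, 7, 8, 0, 3, 6, 9]
After 2 (rotate_left(5, 9, k=3)): [5, 1, 2, 4, 7, 6, 9, 8, 0, 3]
After 3 (rotate_left(0, 4, k=3)): [4, 7, 5, 1, 2, 6, 9, 8, 0, 3]
After 4 (swap(7, 9)): [4, 7, 5, 1, 2, 6, 9, 3, 0, 8]
After 5 (swap(8, 0)): [0, 7, 5, 1, 2, 6, 9, 3, 4, 8]
After 6 (reverse(5, 8)): [0, 7, 5, 1, 2, 4, 3, 9, 6, 8]
After 7 (reverse(8, 9)): [0, 7, 5, 1, 2, 4, 3, 9, 8, 6]
After 8 (rotate_left(1, 4, k=3)): [0, 2, 7, 5, 1, 4, 3, 9, 8, 6]
After 9 (reverse(6, 8)): [0, 2, 7, 5, 1, 4, 8, 9, 3, 6]
After 10 (swap(5, 9)): [0, 2, 7, 5, 1, 6, 8, 9, 3, 4]
After 11 (swap(4, 1)): [0, 1, 7, 5, 2, 6, 8, 9, 3, 4]
After 12 (swap(5, 0)): [6, 1, 7, 5, 2, 0, 8, 9, 3, 4]
After 13 (reverse(4, 7)): [6, 1, 7, 5, 9, 8, 0, 2, 3, 4]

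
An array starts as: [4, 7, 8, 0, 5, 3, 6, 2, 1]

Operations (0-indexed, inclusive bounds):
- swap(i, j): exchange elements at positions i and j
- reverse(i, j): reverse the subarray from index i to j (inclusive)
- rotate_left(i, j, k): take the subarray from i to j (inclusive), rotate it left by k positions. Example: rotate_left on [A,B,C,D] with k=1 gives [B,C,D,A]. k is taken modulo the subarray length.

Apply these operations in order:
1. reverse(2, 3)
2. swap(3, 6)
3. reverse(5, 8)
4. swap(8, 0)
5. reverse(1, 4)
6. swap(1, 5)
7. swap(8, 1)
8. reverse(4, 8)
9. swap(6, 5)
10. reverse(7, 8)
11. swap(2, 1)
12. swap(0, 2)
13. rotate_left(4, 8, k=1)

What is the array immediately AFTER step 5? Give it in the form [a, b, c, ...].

After 1 (reverse(2, 3)): [4, 7, 0, 8, 5, 3, 6, 2, 1]
After 2 (swap(3, 6)): [4, 7, 0, 6, 5, 3, 8, 2, 1]
After 3 (reverse(5, 8)): [4, 7, 0, 6, 5, 1, 2, 8, 3]
After 4 (swap(8, 0)): [3, 7, 0, 6, 5, 1, 2, 8, 4]
After 5 (reverse(1, 4)): [3, 5, 6, 0, 7, 1, 2, 8, 4]

Answer: [3, 5, 6, 0, 7, 1, 2, 8, 4]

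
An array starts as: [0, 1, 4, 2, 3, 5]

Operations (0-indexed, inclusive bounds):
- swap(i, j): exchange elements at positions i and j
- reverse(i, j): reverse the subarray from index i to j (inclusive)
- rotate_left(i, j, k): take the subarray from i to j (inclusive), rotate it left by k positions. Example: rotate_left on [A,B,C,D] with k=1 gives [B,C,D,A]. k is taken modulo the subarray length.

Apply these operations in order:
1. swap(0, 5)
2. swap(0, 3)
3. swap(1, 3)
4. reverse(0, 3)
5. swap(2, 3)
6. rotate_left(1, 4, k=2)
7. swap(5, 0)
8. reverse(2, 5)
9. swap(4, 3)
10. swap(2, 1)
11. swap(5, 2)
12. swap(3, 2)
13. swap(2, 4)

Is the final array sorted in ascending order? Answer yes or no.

Answer: yes

Derivation:
After 1 (swap(0, 5)): [5, 1, 4, 2, 3, 0]
After 2 (swap(0, 3)): [2, 1, 4, 5, 3, 0]
After 3 (swap(1, 3)): [2, 5, 4, 1, 3, 0]
After 4 (reverse(0, 3)): [1, 4, 5, 2, 3, 0]
After 5 (swap(2, 3)): [1, 4, 2, 5, 3, 0]
After 6 (rotate_left(1, 4, k=2)): [1, 5, 3, 4, 2, 0]
After 7 (swap(5, 0)): [0, 5, 3, 4, 2, 1]
After 8 (reverse(2, 5)): [0, 5, 1, 2, 4, 3]
After 9 (swap(4, 3)): [0, 5, 1, 4, 2, 3]
After 10 (swap(2, 1)): [0, 1, 5, 4, 2, 3]
After 11 (swap(5, 2)): [0, 1, 3, 4, 2, 5]
After 12 (swap(3, 2)): [0, 1, 4, 3, 2, 5]
After 13 (swap(2, 4)): [0, 1, 2, 3, 4, 5]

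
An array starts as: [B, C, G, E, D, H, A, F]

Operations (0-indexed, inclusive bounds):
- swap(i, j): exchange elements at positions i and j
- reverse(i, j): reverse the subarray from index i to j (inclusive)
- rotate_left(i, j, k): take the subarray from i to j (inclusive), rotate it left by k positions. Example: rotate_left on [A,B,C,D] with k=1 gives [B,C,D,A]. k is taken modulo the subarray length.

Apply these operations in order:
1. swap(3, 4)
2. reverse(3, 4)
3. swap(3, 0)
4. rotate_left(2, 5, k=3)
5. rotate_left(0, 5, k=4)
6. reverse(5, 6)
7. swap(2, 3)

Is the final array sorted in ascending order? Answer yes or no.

Answer: no

Derivation:
After 1 (swap(3, 4)): [B, C, G, D, E, H, A, F]
After 2 (reverse(3, 4)): [B, C, G, E, D, H, A, F]
After 3 (swap(3, 0)): [E, C, G, B, D, H, A, F]
After 4 (rotate_left(2, 5, k=3)): [E, C, H, G, B, D, A, F]
After 5 (rotate_left(0, 5, k=4)): [B, D, E, C, H, G, A, F]
After 6 (reverse(5, 6)): [B, D, E, C, H, A, G, F]
After 7 (swap(2, 3)): [B, D, C, E, H, A, G, F]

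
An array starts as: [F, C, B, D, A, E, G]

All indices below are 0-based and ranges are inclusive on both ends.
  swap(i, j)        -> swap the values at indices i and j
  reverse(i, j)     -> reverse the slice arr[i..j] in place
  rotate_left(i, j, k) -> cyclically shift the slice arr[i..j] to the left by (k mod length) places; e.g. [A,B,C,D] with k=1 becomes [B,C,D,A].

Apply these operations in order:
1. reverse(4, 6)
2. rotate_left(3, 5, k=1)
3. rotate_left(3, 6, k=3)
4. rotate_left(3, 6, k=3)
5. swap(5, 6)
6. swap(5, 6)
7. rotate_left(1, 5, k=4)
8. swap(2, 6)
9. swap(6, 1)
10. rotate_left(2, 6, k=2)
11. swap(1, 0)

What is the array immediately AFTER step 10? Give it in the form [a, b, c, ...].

Answer: [F, C, D, A, G, E, B]

Derivation:
After 1 (reverse(4, 6)): [F, C, B, D, G, E, A]
After 2 (rotate_left(3, 5, k=1)): [F, C, B, G, E, D, A]
After 3 (rotate_left(3, 6, k=3)): [F, C, B, A, G, E, D]
After 4 (rotate_left(3, 6, k=3)): [F, C, B, D, A, G, E]
After 5 (swap(5, 6)): [F, C, B, D, A, E, G]
After 6 (swap(5, 6)): [F, C, B, D, A, G, E]
After 7 (rotate_left(1, 5, k=4)): [F, G, C, B, D, A, E]
After 8 (swap(2, 6)): [F, G, E, B, D, A, C]
After 9 (swap(6, 1)): [F, C, E, B, D, A, G]
After 10 (rotate_left(2, 6, k=2)): [F, C, D, A, G, E, B]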